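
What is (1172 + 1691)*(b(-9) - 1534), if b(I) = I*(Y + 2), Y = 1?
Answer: -4469143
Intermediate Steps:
b(I) = 3*I (b(I) = I*(1 + 2) = I*3 = 3*I)
(1172 + 1691)*(b(-9) - 1534) = (1172 + 1691)*(3*(-9) - 1534) = 2863*(-27 - 1534) = 2863*(-1561) = -4469143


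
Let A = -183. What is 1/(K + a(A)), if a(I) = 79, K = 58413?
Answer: 1/58492 ≈ 1.7096e-5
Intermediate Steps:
1/(K + a(A)) = 1/(58413 + 79) = 1/58492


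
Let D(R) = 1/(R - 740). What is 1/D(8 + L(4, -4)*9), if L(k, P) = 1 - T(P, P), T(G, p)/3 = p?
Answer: -615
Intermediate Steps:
T(G, p) = 3*p
L(k, P) = 1 - 3*P
D(R) = 1/(-740 + R)
1/D(8 + L(4, -4)*9) = 1/(1/(-740 + (8 + (1 - 3*(-4))*9))) = 1/(1/(-740 + (8 + (1 + 12)*9))) = 1/(1/(-740 + (8 + 13*9))) = 1/(1/(-740 + (8 + 117))) = 1/(1/(-740 + 125)) = 1/(1/(-615)) = 1/(-1/615) = -615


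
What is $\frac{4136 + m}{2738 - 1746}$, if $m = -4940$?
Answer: $- \frac{201}{248} \approx -0.81048$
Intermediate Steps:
$\frac{4136 + m}{2738 - 1746} = \frac{4136 - 4940}{2738 - 1746} = - \frac{804}{992} = \left(-804\right) \frac{1}{992} = - \frac{201}{248}$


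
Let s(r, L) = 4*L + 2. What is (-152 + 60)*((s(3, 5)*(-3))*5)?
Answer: 30360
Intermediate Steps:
s(r, L) = 2 + 4*L
(-152 + 60)*((s(3, 5)*(-3))*5) = (-152 + 60)*(((2 + 4*5)*(-3))*5) = -92*(2 + 20)*(-3)*5 = -92*22*(-3)*5 = -(-6072)*5 = -92*(-330) = 30360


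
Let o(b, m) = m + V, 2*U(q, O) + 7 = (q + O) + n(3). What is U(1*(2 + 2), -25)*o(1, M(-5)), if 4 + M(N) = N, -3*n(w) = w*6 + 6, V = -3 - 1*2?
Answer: 252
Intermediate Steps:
V = -5 (V = -3 - 2 = -5)
n(w) = -2 - 2*w (n(w) = -(w*6 + 6)/3 = -(6*w + 6)/3 = -(6 + 6*w)/3 = -2 - 2*w)
U(q, O) = -15/2 + O/2 + q/2 (U(q, O) = -7/2 + ((q + O) + (-2 - 2*3))/2 = -7/2 + ((O + q) + (-2 - 6))/2 = -7/2 + ((O + q) - 8)/2 = -7/2 + (-8 + O + q)/2 = -7/2 + (-4 + O/2 + q/2) = -15/2 + O/2 + q/2)
M(N) = -4 + N
o(b, m) = -5 + m (o(b, m) = m - 5 = -5 + m)
U(1*(2 + 2), -25)*o(1, M(-5)) = (-15/2 + (½)*(-25) + (1*(2 + 2))/2)*(-5 + (-4 - 5)) = (-15/2 - 25/2 + (1*4)/2)*(-5 - 9) = (-15/2 - 25/2 + (½)*4)*(-14) = (-15/2 - 25/2 + 2)*(-14) = -18*(-14) = 252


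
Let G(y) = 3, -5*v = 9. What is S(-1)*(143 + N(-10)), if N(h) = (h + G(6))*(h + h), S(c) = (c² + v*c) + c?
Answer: 2547/5 ≈ 509.40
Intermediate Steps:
v = -9/5 (v = -⅕*9 = -9/5 ≈ -1.8000)
S(c) = c² - 4*c/5 (S(c) = (c² - 9*c/5) + c = c² - 4*c/5)
N(h) = 2*h*(3 + h) (N(h) = (h + 3)*(h + h) = (3 + h)*(2*h) = 2*h*(3 + h))
S(-1)*(143 + N(-10)) = ((⅕)*(-1)*(-4 + 5*(-1)))*(143 + 2*(-10)*(3 - 10)) = ((⅕)*(-1)*(-4 - 5))*(143 + 2*(-10)*(-7)) = ((⅕)*(-1)*(-9))*(143 + 140) = (9/5)*283 = 2547/5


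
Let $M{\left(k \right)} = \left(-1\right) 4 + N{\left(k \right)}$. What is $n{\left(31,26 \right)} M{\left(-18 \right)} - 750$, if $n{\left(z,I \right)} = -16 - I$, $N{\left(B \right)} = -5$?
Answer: $-372$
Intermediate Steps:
$M{\left(k \right)} = -9$ ($M{\left(k \right)} = \left(-1\right) 4 - 5 = -4 - 5 = -9$)
$n{\left(31,26 \right)} M{\left(-18 \right)} - 750 = \left(-16 - 26\right) \left(-9\right) - 750 = \left(-42\right) \left(-9\right) - 750 = 378 - 750 = -372$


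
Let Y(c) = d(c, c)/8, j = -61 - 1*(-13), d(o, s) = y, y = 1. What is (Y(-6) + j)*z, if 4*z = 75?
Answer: -28725/32 ≈ -897.66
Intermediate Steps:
d(o, s) = 1
z = 75/4 (z = (1/4)*75 = 75/4 ≈ 18.750)
j = -48 (j = -61 + 13 = -48)
Y(c) = 1/8
(Y(-6) + j)*z = (1/8 - 48)*(75/4) = -383/8*75/4 = -28725/32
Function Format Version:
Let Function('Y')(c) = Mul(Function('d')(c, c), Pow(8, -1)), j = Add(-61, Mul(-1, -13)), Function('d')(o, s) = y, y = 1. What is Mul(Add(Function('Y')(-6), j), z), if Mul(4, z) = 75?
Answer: Rational(-28725, 32) ≈ -897.66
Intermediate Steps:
Function('d')(o, s) = 1
z = Rational(75, 4) (z = Mul(Rational(1, 4), 75) = Rational(75, 4) ≈ 18.750)
j = -48 (j = Add(-61, 13) = -48)
Function('Y')(c) = Rational(1, 8) (Function('Y')(c) = Mul(1, Pow(8, -1)) = Mul(1, Rational(1, 8)) = Rational(1, 8))
Mul(Add(Function('Y')(-6), j), z) = Mul(Add(Rational(1, 8), -48), Rational(75, 4)) = Mul(Rational(-383, 8), Rational(75, 4)) = Rational(-28725, 32)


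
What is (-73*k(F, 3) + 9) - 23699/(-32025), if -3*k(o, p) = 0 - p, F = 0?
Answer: -2025901/32025 ≈ -63.260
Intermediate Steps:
k(o, p) = p/3 (k(o, p) = -(0 - p)/3 = -(-1)*p/3 = p/3)
(-73*k(F, 3) + 9) - 23699/(-32025) = (-73*3/3 + 9) - 23699/(-32025) = (-73*1 + 9) - 23699*(-1/32025) = (-73 + 9) + 23699/32025 = -64 + 23699/32025 = -2025901/32025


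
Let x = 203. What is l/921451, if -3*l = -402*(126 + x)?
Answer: 658/13753 ≈ 0.047844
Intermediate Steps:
l = 44086 (l = -(-134)*(126 + 203) = -(-134)*329 = -⅓*(-132258) = 44086)
l/921451 = 44086/921451 = 44086*(1/921451) = 658/13753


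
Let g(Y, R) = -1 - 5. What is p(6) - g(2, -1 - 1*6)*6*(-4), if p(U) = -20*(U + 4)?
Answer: -344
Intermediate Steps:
g(Y, R) = -6
p(U) = -80 - 20*U (p(U) = -20*(4 + U) = -80 - 20*U)
p(6) - g(2, -1 - 1*6)*6*(-4) = (-80 - 20*6) - (-6*6)*(-4) = (-80 - 120) - (-36)*(-4) = -200 - 1*144 = -200 - 144 = -344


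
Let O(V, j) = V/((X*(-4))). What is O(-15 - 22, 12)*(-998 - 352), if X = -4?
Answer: 24975/8 ≈ 3121.9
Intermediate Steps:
O(V, j) = V/16 (O(V, j) = V/((-4*(-4))) = V/16)
O(-15 - 22, 12)*(-998 - 352) = ((-15 - 22)/16)*(-998 - 352) = ((1/16)*(-37))*(-1350) = -37/16*(-1350) = 24975/8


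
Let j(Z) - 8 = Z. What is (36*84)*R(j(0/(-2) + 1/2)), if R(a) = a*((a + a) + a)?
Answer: 655452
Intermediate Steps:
j(Z) = 8 + Z
R(a) = 3*a² (R(a) = a*(2*a + a) = a*(3*a) = 3*a²)
(36*84)*R(j(0/(-2) + 1/2)) = (36*84)*(3*(8 + (0/(-2) + 1/2))²) = 3024*(3*(8 + (0*(-½) + 1*(½)))²) = 3024*(3*(8 + (0 + ½))²) = 3024*(3*(8 + ½)²) = 3024*(3*(17/2)²) = 3024*(3*(289/4)) = 3024*(867/4) = 655452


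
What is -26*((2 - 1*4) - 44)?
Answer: 1196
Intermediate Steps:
-26*((2 - 1*4) - 44) = -26*((2 - 4) - 44) = -26*(-2 - 44) = -26*(-46) = 1196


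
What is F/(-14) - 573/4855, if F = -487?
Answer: 2356363/67970 ≈ 34.668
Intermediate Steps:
F/(-14) - 573/4855 = -487/(-14) - 573/4855 = -487*(-1/14) - 573*1/4855 = 487/14 - 573/4855 = 2356363/67970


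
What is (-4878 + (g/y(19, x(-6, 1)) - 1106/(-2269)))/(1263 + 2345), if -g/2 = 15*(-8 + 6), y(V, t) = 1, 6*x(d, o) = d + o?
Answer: -1366367/1023319 ≈ -1.3352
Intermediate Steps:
x(d, o) = d/6 + o/6 (x(d, o) = (d + o)/6 = d/6 + o/6)
g = 60 (g = -30*(-8 + 6) = -30*(-2) = -2*(-30) = 60)
(-4878 + (g/y(19, x(-6, 1)) - 1106/(-2269)))/(1263 + 2345) = (-4878 + (60/1 - 1106/(-2269)))/(1263 + 2345) = (-4878 + (60*1 - 1106*(-1/2269)))/3608 = (-4878 + (60 + 1106/2269))*(1/3608) = (-4878 + 137246/2269)*(1/3608) = -10930936/2269*1/3608 = -1366367/1023319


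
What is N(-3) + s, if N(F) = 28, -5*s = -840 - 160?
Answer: 228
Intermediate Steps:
s = 200 (s = -(-840 - 160)/5 = -1/5*(-1000) = 200)
N(-3) + s = 28 + 200 = 228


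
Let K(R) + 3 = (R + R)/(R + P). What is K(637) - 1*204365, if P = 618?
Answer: -256480566/1255 ≈ -2.0437e+5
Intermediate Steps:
K(R) = -3 + 2*R/(618 + R) (K(R) = -3 + (R + R)/(R + 618) = -3 + (2*R)/(618 + R) = -3 + 2*R/(618 + R))
K(637) - 1*204365 = (-1854 - 1*637)/(618 + 637) - 1*204365 = (-1854 - 637)/1255 - 204365 = (1/1255)*(-2491) - 204365 = -2491/1255 - 204365 = -256480566/1255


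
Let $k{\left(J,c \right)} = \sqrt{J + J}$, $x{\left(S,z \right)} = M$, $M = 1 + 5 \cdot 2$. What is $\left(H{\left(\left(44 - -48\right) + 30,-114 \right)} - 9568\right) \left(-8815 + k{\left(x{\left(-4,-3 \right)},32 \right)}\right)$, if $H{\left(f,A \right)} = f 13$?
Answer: $70361330 - 7982 \sqrt{22} \approx 7.0324 \cdot 10^{7}$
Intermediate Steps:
$M = 11$ ($M = 1 + 10 = 11$)
$x{\left(S,z \right)} = 11$
$k{\left(J,c \right)} = \sqrt{2} \sqrt{J}$ ($k{\left(J,c \right)} = \sqrt{2 J} = \sqrt{2} \sqrt{J}$)
$H{\left(f,A \right)} = 13 f$
$\left(H{\left(\left(44 - -48\right) + 30,-114 \right)} - 9568\right) \left(-8815 + k{\left(x{\left(-4,-3 \right)},32 \right)}\right) = \left(13 \left(\left(44 - -48\right) + 30\right) - 9568\right) \left(-8815 + \sqrt{2} \sqrt{11}\right) = \left(13 \left(\left(44 + 48\right) + 30\right) - 9568\right) \left(-8815 + \sqrt{22}\right) = \left(13 \left(92 + 30\right) - 9568\right) \left(-8815 + \sqrt{22}\right) = \left(13 \cdot 122 - 9568\right) \left(-8815 + \sqrt{22}\right) = \left(1586 - 9568\right) \left(-8815 + \sqrt{22}\right) = - 7982 \left(-8815 + \sqrt{22}\right) = 70361330 - 7982 \sqrt{22}$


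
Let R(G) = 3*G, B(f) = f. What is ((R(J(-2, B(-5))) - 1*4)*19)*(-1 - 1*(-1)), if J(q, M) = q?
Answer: 0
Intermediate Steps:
((R(J(-2, B(-5))) - 1*4)*19)*(-1 - 1*(-1)) = ((3*(-2) - 1*4)*19)*(-1 - 1*(-1)) = ((-6 - 4)*19)*(-1 + 1) = -10*19*0 = -190*0 = 0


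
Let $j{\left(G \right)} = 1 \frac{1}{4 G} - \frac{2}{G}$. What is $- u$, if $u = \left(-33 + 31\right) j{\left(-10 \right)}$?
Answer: $\frac{7}{20} \approx 0.35$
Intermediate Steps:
$j{\left(G \right)} = - \frac{7}{4 G}$ ($j{\left(G \right)} = 1 \frac{1}{4 G} - \frac{2}{G} = \frac{1}{4 G} - \frac{2}{G} = - \frac{7}{4 G}$)
$u = - \frac{7}{20}$ ($u = \left(-33 + 31\right) \left(- \frac{7}{4 \left(-10\right)}\right) = - 2 \left(\left(- \frac{7}{4}\right) \left(- \frac{1}{10}\right)\right) = \left(-2\right) \frac{7}{40} = - \frac{7}{20} \approx -0.35$)
$- u = \left(-1\right) \left(- \frac{7}{20}\right) = \frac{7}{20}$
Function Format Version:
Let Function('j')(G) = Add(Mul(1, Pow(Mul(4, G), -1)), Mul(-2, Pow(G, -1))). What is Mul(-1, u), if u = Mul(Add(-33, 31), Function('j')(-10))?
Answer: Rational(7, 20) ≈ 0.35000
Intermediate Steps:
Function('j')(G) = Mul(Rational(-7, 4), Pow(G, -1)) (Function('j')(G) = Add(Mul(1, Mul(Rational(1, 4), Pow(G, -1))), Mul(-2, Pow(G, -1))) = Add(Mul(Rational(1, 4), Pow(G, -1)), Mul(-2, Pow(G, -1))) = Mul(Rational(-7, 4), Pow(G, -1)))
u = Rational(-7, 20) (u = Mul(Add(-33, 31), Mul(Rational(-7, 4), Pow(-10, -1))) = Mul(-2, Mul(Rational(-7, 4), Rational(-1, 10))) = Mul(-2, Rational(7, 40)) = Rational(-7, 20) ≈ -0.35000)
Mul(-1, u) = Mul(-1, Rational(-7, 20)) = Rational(7, 20)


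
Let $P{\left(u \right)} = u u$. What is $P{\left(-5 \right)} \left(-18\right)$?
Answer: $-450$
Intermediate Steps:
$P{\left(u \right)} = u^{2}$
$P{\left(-5 \right)} \left(-18\right) = \left(-5\right)^{2} \left(-18\right) = 25 \left(-18\right) = -450$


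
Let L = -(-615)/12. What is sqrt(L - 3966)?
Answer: I*sqrt(15659)/2 ≈ 62.568*I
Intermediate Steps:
L = 205/4 (L = -(-615)/12 = -41*(-5/4) = 205/4 ≈ 51.250)
sqrt(L - 3966) = sqrt(205/4 - 3966) = sqrt(-15659/4) = I*sqrt(15659)/2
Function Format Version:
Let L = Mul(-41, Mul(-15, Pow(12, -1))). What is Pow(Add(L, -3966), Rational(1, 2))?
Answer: Mul(Rational(1, 2), I, Pow(15659, Rational(1, 2))) ≈ Mul(62.568, I)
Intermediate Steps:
L = Rational(205, 4) (L = Mul(-41, Mul(-15, Rational(1, 12))) = Mul(-41, Rational(-5, 4)) = Rational(205, 4) ≈ 51.250)
Pow(Add(L, -3966), Rational(1, 2)) = Pow(Add(Rational(205, 4), -3966), Rational(1, 2)) = Pow(Rational(-15659, 4), Rational(1, 2)) = Mul(Rational(1, 2), I, Pow(15659, Rational(1, 2)))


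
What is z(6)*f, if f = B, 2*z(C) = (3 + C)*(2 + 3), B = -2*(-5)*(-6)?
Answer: -1350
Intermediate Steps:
B = -60 (B = 10*(-6) = -60)
z(C) = 15/2 + 5*C/2 (z(C) = ((3 + C)*(2 + 3))/2 = ((3 + C)*5)/2 = (15 + 5*C)/2 = 15/2 + 5*C/2)
f = -60
z(6)*f = (15/2 + (5/2)*6)*(-60) = (15/2 + 15)*(-60) = (45/2)*(-60) = -1350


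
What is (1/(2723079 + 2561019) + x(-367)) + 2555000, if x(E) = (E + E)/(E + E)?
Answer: 13500875674099/5284098 ≈ 2.5550e+6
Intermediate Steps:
x(E) = 1 (x(E) = (2*E)/((2*E)) = (2*E)*(1/(2*E)) = 1)
(1/(2723079 + 2561019) + x(-367)) + 2555000 = (1/(2723079 + 2561019) + 1) + 2555000 = (1/5284098 + 1) + 2555000 = 5284099/5284098 + 2555000 = 13500875674099/5284098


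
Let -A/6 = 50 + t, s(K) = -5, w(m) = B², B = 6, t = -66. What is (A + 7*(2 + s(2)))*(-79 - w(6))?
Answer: -8625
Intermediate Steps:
w(m) = 36 (w(m) = 6² = 36)
A = 96 (A = -6*(50 - 66) = -6*(-16) = 96)
(A + 7*(2 + s(2)))*(-79 - w(6)) = (96 + 7*(2 - 5))*(-79 - 1*36) = (96 + 7*(-3))*(-79 - 36) = (96 - 21)*(-115) = 75*(-115) = -8625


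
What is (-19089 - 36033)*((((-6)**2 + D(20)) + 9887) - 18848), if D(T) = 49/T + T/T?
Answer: 4917736791/10 ≈ 4.9177e+8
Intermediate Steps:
D(T) = 1 + 49/T (D(T) = 49/T + 1 = 1 + 49/T)
(-19089 - 36033)*((((-6)**2 + D(20)) + 9887) - 18848) = (-19089 - 36033)*((((-6)**2 + (49 + 20)/20) + 9887) - 18848) = -55122*(((36 + (1/20)*69) + 9887) - 18848) = -55122*(((36 + 69/20) + 9887) - 18848) = -55122*((789/20 + 9887) - 18848) = -55122*(198529/20 - 18848) = -55122*(-178431/20) = 4917736791/10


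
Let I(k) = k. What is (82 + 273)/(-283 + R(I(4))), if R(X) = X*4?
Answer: -355/267 ≈ -1.3296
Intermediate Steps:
R(X) = 4*X
(82 + 273)/(-283 + R(I(4))) = (82 + 273)/(-283 + 4*4) = 355/(-283 + 16) = 355/(-267) = 355*(-1/267) = -355/267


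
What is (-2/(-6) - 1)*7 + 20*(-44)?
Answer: -2654/3 ≈ -884.67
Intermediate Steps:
(-2/(-6) - 1)*7 + 20*(-44) = (-2*(-1/6) - 1)*7 - 880 = (1/3 - 1)*7 - 880 = -2/3*7 - 880 = -14/3 - 880 = -2654/3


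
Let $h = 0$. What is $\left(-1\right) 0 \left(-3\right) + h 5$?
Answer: $0$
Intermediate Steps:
$\left(-1\right) 0 \left(-3\right) + h 5 = \left(-1\right) 0 \left(-3\right) + 0 \cdot 5 = 0 \left(-3\right) + 0 = 0 + 0 = 0$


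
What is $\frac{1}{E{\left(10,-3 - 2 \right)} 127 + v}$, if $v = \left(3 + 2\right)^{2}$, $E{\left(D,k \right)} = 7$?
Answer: $\frac{1}{914} \approx 0.0010941$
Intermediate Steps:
$v = 25$ ($v = 5^{2} = 25$)
$\frac{1}{E{\left(10,-3 - 2 \right)} 127 + v} = \frac{1}{7 \cdot 127 + 25} = \frac{1}{889 + 25} = \frac{1}{914}$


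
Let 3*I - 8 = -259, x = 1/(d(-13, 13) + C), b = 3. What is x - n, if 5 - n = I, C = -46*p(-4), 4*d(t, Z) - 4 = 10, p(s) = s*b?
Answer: -295520/3333 ≈ -88.665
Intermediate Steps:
p(s) = 3*s (p(s) = s*3 = 3*s)
d(t, Z) = 7/2 (d(t, Z) = 1 + (¼)*10 = 1 + 5/2 = 7/2)
C = 552 (C = -138*(-4) = -46*(-12) = 552)
x = 2/1111 (x = 1/(7/2 + 552) = 1/(1111/2) = 2/1111 ≈ 0.0018002)
I = -251/3 (I = 8/3 + (⅓)*(-259) = 8/3 - 259/3 = -251/3 ≈ -83.667)
n = 266/3 (n = 5 - 1*(-251/3) = 5 + 251/3 = 266/3 ≈ 88.667)
x - n = 2/1111 - 1*266/3 = 2/1111 - 266/3 = -295520/3333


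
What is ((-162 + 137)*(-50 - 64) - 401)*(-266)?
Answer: -651434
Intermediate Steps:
((-162 + 137)*(-50 - 64) - 401)*(-266) = (-25*(-114) - 401)*(-266) = (2850 - 401)*(-266) = 2449*(-266) = -651434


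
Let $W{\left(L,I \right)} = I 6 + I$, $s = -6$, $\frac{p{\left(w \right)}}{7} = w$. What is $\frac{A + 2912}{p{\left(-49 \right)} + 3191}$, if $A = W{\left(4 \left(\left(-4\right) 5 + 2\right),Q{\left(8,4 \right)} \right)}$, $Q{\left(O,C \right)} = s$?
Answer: $\frac{1435}{1424} \approx 1.0077$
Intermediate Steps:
$p{\left(w \right)} = 7 w$
$Q{\left(O,C \right)} = -6$
$W{\left(L,I \right)} = 7 I$ ($W{\left(L,I \right)} = 6 I + I = 7 I$)
$A = -42$ ($A = 7 \left(-6\right) = -42$)
$\frac{A + 2912}{p{\left(-49 \right)} + 3191} = \frac{-42 + 2912}{7 \left(-49\right) + 3191} = \frac{2870}{-343 + 3191} = \frac{2870}{2848} = 2870 \cdot \frac{1}{2848} = \frac{1435}{1424}$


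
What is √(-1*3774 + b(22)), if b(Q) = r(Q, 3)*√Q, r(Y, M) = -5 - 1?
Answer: √(-3774 - 6*√22) ≈ 61.661*I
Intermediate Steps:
r(Y, M) = -6
b(Q) = -6*√Q
√(-1*3774 + b(22)) = √(-1*3774 - 6*√22) = √(-3774 - 6*√22)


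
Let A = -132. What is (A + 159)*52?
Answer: 1404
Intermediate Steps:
(A + 159)*52 = (-132 + 159)*52 = 27*52 = 1404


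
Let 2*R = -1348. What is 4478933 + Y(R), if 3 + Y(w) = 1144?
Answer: 4480074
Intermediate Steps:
R = -674 (R = (1/2)*(-1348) = -674)
Y(w) = 1141 (Y(w) = -3 + 1144 = 1141)
4478933 + Y(R) = 4478933 + 1141 = 4480074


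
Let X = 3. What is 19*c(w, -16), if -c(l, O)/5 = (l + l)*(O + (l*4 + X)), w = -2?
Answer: -7980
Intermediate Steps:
c(l, O) = -10*l*(3 + O + 4*l) (c(l, O) = -5*(l + l)*(O + (l*4 + 3)) = -5*2*l*(O + (4*l + 3)) = -5*2*l*(O + (3 + 4*l)) = -5*2*l*(3 + O + 4*l) = -10*l*(3 + O + 4*l))
19*c(w, -16) = 19*(-10*(-2)*(3 - 16 + 4*(-2))) = 19*(-10*(-2)*(3 - 16 - 8)) = 19*(-10*(-2)*(-21)) = 19*(-420) = -7980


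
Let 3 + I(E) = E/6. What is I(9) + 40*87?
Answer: 6957/2 ≈ 3478.5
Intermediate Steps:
I(E) = -3 + E/6
I(9) + 40*87 = (-3 + (⅙)*9) + 40*87 = (-3 + 3/2) + 3480 = -3/2 + 3480 = 6957/2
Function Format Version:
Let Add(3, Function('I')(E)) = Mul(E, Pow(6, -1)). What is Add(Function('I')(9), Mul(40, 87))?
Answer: Rational(6957, 2) ≈ 3478.5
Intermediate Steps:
Function('I')(E) = Add(-3, Mul(Rational(1, 6), E)) (Function('I')(E) = Add(-3, Mul(E, Pow(6, -1))) = Add(-3, Mul(E, Rational(1, 6))) = Add(-3, Mul(Rational(1, 6), E)))
Add(Function('I')(9), Mul(40, 87)) = Add(Add(-3, Mul(Rational(1, 6), 9)), Mul(40, 87)) = Add(Add(-3, Rational(3, 2)), 3480) = Add(Rational(-3, 2), 3480) = Rational(6957, 2)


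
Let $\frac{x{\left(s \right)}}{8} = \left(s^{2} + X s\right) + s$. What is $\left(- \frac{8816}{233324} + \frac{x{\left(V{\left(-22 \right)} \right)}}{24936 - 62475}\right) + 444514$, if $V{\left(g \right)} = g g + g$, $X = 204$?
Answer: $\frac{324400942246826}{729895803} \approx 4.4445 \cdot 10^{5}$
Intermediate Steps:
$V{\left(g \right)} = g + g^{2}$ ($V{\left(g \right)} = g^{2} + g = g + g^{2}$)
$x{\left(s \right)} = 8 s^{2} + 1640 s$ ($x{\left(s \right)} = 8 \left(\left(s^{2} + 204 s\right) + s\right) = 8 \left(s^{2} + 205 s\right) = 8 s^{2} + 1640 s$)
$\left(- \frac{8816}{233324} + \frac{x{\left(V{\left(-22 \right)} \right)}}{24936 - 62475}\right) + 444514 = \left(- \frac{8816}{233324} + \frac{8 \left(- 22 \left(1 - 22\right)\right) \left(205 - 22 \left(1 - 22\right)\right)}{24936 - 62475}\right) + 444514 = \left(\left(-8816\right) \frac{1}{233324} + \frac{8 \left(\left(-22\right) \left(-21\right)\right) \left(205 - -462\right)}{24936 - 62475}\right) + 444514 = \left(- \frac{2204}{58331} + \frac{8 \cdot 462 \left(205 + 462\right)}{-37539}\right) + 444514 = \left(- \frac{2204}{58331} + 8 \cdot 462 \cdot 667 \left(- \frac{1}{37539}\right)\right) + 444514 = \left(- \frac{2204}{58331} + 2465232 \left(- \frac{1}{37539}\right)\right) + 444514 = \left(- \frac{2204}{58331} - \frac{821744}{12513}\right) + 444514 = - \frac{47960727916}{729895803} + 444514 = \frac{324400942246826}{729895803}$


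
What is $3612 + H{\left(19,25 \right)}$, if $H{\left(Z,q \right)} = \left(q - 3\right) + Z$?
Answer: $3653$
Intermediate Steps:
$H{\left(Z,q \right)} = -3 + Z + q$ ($H{\left(Z,q \right)} = \left(-3 + q\right) + Z = -3 + Z + q$)
$3612 + H{\left(19,25 \right)} = 3612 + \left(-3 + 19 + 25\right) = 3612 + 41 = 3653$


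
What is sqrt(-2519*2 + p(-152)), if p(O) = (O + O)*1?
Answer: I*sqrt(5342) ≈ 73.089*I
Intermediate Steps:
p(O) = 2*O (p(O) = (2*O)*1 = 2*O)
sqrt(-2519*2 + p(-152)) = sqrt(-2519*2 + 2*(-152)) = sqrt(-5038 - 304) = sqrt(-5342) = I*sqrt(5342)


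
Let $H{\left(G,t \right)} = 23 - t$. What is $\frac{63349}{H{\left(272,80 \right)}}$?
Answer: $- \frac{63349}{57} \approx -1111.4$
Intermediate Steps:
$\frac{63349}{H{\left(272,80 \right)}} = \frac{63349}{23 - 80} = \frac{63349}{-57} = 63349 \left(- \frac{1}{57}\right) = - \frac{63349}{57}$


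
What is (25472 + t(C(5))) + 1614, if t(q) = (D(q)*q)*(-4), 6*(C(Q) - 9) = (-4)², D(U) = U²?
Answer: 559822/27 ≈ 20734.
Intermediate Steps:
C(Q) = 35/3 (C(Q) = 9 + (⅙)*(-4)² = 9 + (⅙)*16 = 9 + 8/3 = 35/3)
t(q) = -4*q³ (t(q) = (q²*q)*(-4) = q³*(-4) = -4*q³)
(25472 + t(C(5))) + 1614 = (25472 - 4*(35/3)³) + 1614 = (25472 - 4*42875/27) + 1614 = (25472 - 171500/27) + 1614 = 516244/27 + 1614 = 559822/27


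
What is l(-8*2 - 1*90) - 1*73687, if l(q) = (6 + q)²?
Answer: -63687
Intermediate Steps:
l(-8*2 - 1*90) - 1*73687 = (6 + (-8*2 - 1*90))² - 1*73687 = (6 + (-16 - 90))² - 73687 = (6 - 106)² - 73687 = (-100)² - 73687 = 10000 - 73687 = -63687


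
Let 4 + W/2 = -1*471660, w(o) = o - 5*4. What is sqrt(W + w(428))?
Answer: 2*I*sqrt(235730) ≈ 971.04*I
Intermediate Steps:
w(o) = -20 + o (w(o) = o - 20 = -20 + o)
W = -943328 (W = -8 + 2*(-1*471660) = -8 + 2*(-471660) = -8 - 943320 = -943328)
sqrt(W + w(428)) = sqrt(-943328 + (-20 + 428)) = sqrt(-943328 + 408) = sqrt(-942920) = 2*I*sqrt(235730)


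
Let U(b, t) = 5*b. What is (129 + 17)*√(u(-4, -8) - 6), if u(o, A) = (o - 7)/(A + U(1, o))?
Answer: 146*I*√21/3 ≈ 223.02*I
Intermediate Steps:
u(o, A) = (-7 + o)/(5 + A) (u(o, A) = (o - 7)/(A + 5*1) = (-7 + o)/(A + 5) = (-7 + o)/(5 + A))
(129 + 17)*√(u(-4, -8) - 6) = (129 + 17)*√((-7 - 4)/(5 - 8) - 6) = 146*√(-11/(-3) - 6) = 146*√(-⅓*(-11) - 6) = 146*√(11/3 - 6) = 146*√(-7/3) = 146*(I*√21/3) = 146*I*√21/3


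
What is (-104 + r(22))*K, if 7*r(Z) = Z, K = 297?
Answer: -209682/7 ≈ -29955.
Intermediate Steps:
r(Z) = Z/7
(-104 + r(22))*K = (-104 + (1/7)*22)*297 = (-104 + 22/7)*297 = -706/7*297 = -209682/7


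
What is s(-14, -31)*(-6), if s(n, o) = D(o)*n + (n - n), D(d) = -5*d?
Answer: 13020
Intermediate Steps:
s(n, o) = -5*n*o (s(n, o) = (-5*o)*n + (n - n) = -5*n*o + 0 = -5*n*o)
s(-14, -31)*(-6) = -5*(-14)*(-31)*(-6) = -2170*(-6) = 13020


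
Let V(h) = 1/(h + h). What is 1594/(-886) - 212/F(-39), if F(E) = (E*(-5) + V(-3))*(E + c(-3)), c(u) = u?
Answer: -6427935/3625069 ≈ -1.7732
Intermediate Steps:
V(h) = 1/(2*h)
F(E) = (-3 + E)*(-⅙ - 5*E) (F(E) = (E*(-5) + (½)/(-3))*(E - 3) = (-5*E + (½)*(-⅓))*(-3 + E) = (-5*E - ⅙)*(-3 + E) = (-⅙ - 5*E)*(-3 + E) = (-3 + E)*(-⅙ - 5*E))
1594/(-886) - 212/F(-39) = 1594/(-886) - 212/(½ - 5*(-39)² + (89/6)*(-39)) = 1594*(-1/886) - 212/(½ - 5*1521 - 1157/2) = -797/443 - 212/(½ - 7605 - 1157/2) = -797/443 - 212/(-8183) = -797/443 - 212*(-1/8183) = -797/443 + 212/8183 = -6427935/3625069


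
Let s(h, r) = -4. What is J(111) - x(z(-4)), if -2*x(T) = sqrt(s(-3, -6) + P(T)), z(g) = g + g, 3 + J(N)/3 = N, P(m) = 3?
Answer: 324 + I/2 ≈ 324.0 + 0.5*I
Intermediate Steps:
J(N) = -9 + 3*N
z(g) = 2*g
x(T) = -I/2 (x(T) = -sqrt(-4 + 3)/2 = -I/2)
J(111) - x(z(-4)) = (-9 + 3*111) - (-1)*I/2 = (-9 + 333) + I/2 = 324 + I/2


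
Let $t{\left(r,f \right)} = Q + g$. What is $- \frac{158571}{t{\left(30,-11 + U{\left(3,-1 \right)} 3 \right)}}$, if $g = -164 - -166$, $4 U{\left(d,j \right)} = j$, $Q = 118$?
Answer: $- \frac{52857}{40} \approx -1321.4$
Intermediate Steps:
$U{\left(d,j \right)} = \frac{j}{4}$
$g = 2$ ($g = -164 + 166 = 2$)
$t{\left(r,f \right)} = 120$ ($t{\left(r,f \right)} = 118 + 2 = 120$)
$- \frac{158571}{t{\left(30,-11 + U{\left(3,-1 \right)} 3 \right)}} = - \frac{158571}{120} = \left(-158571\right) \frac{1}{120} = - \frac{52857}{40}$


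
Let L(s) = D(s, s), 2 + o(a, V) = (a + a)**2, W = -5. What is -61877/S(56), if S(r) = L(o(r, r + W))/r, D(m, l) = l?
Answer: -1732556/6271 ≈ -276.28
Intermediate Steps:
o(a, V) = -2 + 4*a**2 (o(a, V) = -2 + (a + a)**2 = -2 + (2*a)**2 = -2 + 4*a**2)
L(s) = s
S(r) = (-2 + 4*r**2)/r
-61877/S(56) = -61877/(-2/56 + 4*56) = -61877/(-2*1/56 + 224) = -61877/(-1/28 + 224) = -61877/6271/28 = -61877*28/6271 = -1732556/6271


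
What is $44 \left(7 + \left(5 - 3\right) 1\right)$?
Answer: $396$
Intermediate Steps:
$44 \left(7 + \left(5 - 3\right) 1\right) = 44 \left(7 + 2 \cdot 1\right) = 44 \left(7 + 2\right) = 44 \cdot 9 = 396$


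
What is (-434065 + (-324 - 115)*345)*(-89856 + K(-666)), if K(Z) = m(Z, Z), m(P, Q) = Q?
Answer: 53002441440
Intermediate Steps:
K(Z) = Z
(-434065 + (-324 - 115)*345)*(-89856 + K(-666)) = (-434065 + (-324 - 115)*345)*(-89856 - 666) = (-434065 - 439*345)*(-90522) = (-434065 - 151455)*(-90522) = -585520*(-90522) = 53002441440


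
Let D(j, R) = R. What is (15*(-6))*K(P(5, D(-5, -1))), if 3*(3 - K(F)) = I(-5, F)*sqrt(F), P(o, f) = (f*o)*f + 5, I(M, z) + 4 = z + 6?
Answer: -270 + 360*sqrt(10) ≈ 868.42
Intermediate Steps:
I(M, z) = 2 + z (I(M, z) = -4 + (z + 6) = -4 + (6 + z) = 2 + z)
P(o, f) = 5 + o*f**2 (P(o, f) = o*f**2 + 5 = 5 + o*f**2)
K(F) = 3 - sqrt(F)*(2 + F)/3 (K(F) = 3 - (2 + F)*sqrt(F)/3 = 3 - sqrt(F)*(2 + F)/3)
(15*(-6))*K(P(5, D(-5, -1))) = (15*(-6))*(3 - sqrt(5 + 5*(-1)**2)*(2 + (5 + 5*(-1)**2))/3) = -90*(3 - sqrt(5 + 5*1)*(2 + (5 + 5*1))/3) = -90*(3 - sqrt(5 + 5)*(2 + (5 + 5))/3) = -90*(3 - sqrt(10)*(2 + 10)/3) = -90*(3 - 1/3*sqrt(10)*12) = -90*(3 - 4*sqrt(10)) = -270 + 360*sqrt(10)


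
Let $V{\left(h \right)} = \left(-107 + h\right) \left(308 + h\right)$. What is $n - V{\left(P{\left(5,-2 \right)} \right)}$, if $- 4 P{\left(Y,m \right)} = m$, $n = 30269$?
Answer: $\frac{252497}{4} \approx 63124.0$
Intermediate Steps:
$P{\left(Y,m \right)} = - \frac{m}{4}$
$n - V{\left(P{\left(5,-2 \right)} \right)} = 30269 - \left(-32956 + \left(\left(- \frac{1}{4}\right) \left(-2\right)\right)^{2} + 201 \left(\left(- \frac{1}{4}\right) \left(-2\right)\right)\right) = 30269 - \left(-32956 + \left(\frac{1}{2}\right)^{2} + 201 \cdot \frac{1}{2}\right) = 30269 - \left(-32956 + \frac{1}{4} + \frac{201}{2}\right) = 30269 - - \frac{131421}{4} = 30269 + \frac{131421}{4} = \frac{252497}{4}$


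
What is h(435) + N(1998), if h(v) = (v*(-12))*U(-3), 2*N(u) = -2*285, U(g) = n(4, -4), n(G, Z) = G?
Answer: -21165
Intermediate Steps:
U(g) = 4
N(u) = -285 (N(u) = (-2*285)/2 = (½)*(-570) = -285)
h(v) = -48*v (h(v) = (v*(-12))*4 = -12*v*4 = -48*v)
h(435) + N(1998) = -48*435 - 285 = -20880 - 285 = -21165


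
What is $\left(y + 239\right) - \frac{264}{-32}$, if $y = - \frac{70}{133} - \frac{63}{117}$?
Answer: $\frac{243231}{988} \approx 246.19$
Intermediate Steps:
$y = - \frac{263}{247}$ ($y = \left(-70\right) \frac{1}{133} - \frac{7}{13} = - \frac{10}{19} - \frac{7}{13} = - \frac{263}{247} \approx -1.0648$)
$\left(y + 239\right) - \frac{264}{-32} = \left(- \frac{263}{247} + 239\right) - \frac{264}{-32} = \frac{58770}{247} - - \frac{33}{4} = \frac{58770}{247} + \frac{33}{4} = \frac{243231}{988}$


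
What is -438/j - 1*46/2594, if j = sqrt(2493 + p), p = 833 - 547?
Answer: -23/1297 - 438*sqrt(2779)/2779 ≈ -8.3264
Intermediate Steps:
p = 286
j = sqrt(2779) (j = sqrt(2493 + 286) = sqrt(2779) ≈ 52.716)
-438/j - 1*46/2594 = -438*sqrt(2779)/2779 - 1*46/2594 = -438*sqrt(2779)/2779 - 46*1/2594 = -438*sqrt(2779)/2779 - 23/1297 = -23/1297 - 438*sqrt(2779)/2779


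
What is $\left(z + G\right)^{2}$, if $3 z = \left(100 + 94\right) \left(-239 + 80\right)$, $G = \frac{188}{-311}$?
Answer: $\frac{10226500452100}{96721} \approx 1.0573 \cdot 10^{8}$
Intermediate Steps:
$G = - \frac{188}{311}$ ($G = 188 \left(- \frac{1}{311}\right) = - \frac{188}{311} \approx -0.6045$)
$z = -10282$ ($z = \frac{\left(100 + 94\right) \left(-239 + 80\right)}{3} = \frac{194 \left(-159\right)}{3} = \frac{1}{3} \left(-30846\right) = -10282$)
$\left(z + G\right)^{2} = \left(-10282 - \frac{188}{311}\right)^{2} = \left(- \frac{3197890}{311}\right)^{2} = \frac{10226500452100}{96721}$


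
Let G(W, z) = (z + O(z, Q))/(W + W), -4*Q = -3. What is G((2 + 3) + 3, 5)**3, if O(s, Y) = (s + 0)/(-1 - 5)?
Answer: 15625/884736 ≈ 0.017661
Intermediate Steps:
Q = 3/4 (Q = -1/4*(-3) = 3/4 ≈ 0.75000)
O(s, Y) = -s/6 (O(s, Y) = s/(-6) = s*(-1/6) = -s/6)
G(W, z) = 5*z/(12*W) (G(W, z) = (z - z/6)/(W + W) = (5*z/6)/((2*W)) = (5*z/6)*(1/(2*W)) = 5*z/(12*W))
G((2 + 3) + 3, 5)**3 = ((5/12)*5/((2 + 3) + 3))**3 = ((5/12)*5/(5 + 3))**3 = ((5/12)*5/8)**3 = ((5/12)*5*(1/8))**3 = (25/96)**3 = 15625/884736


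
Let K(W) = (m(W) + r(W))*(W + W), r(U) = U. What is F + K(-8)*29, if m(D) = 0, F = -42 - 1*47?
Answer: 3623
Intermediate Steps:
F = -89 (F = -42 - 47 = -89)
K(W) = 2*W**2 (K(W) = (0 + W)*(W + W) = W*(2*W) = 2*W**2)
F + K(-8)*29 = -89 + (2*(-8)**2)*29 = -89 + (2*64)*29 = -89 + 128*29 = -89 + 3712 = 3623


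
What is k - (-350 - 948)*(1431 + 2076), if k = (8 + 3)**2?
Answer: 4552207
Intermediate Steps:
k = 121 (k = 11**2 = 121)
k - (-350 - 948)*(1431 + 2076) = 121 - (-350 - 948)*(1431 + 2076) = 121 - (-1298)*3507 = 121 - 1*(-4552086) = 121 + 4552086 = 4552207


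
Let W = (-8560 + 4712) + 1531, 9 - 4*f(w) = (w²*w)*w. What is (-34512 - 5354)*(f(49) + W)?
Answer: 57547168990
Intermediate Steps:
f(w) = 9/4 - w⁴/4 (f(w) = 9/4 - w²*w*w/4 = 9/4 - w³*w/4 = 9/4 - w⁴/4)
W = -2317 (W = -3848 + 1531 = -2317)
(-34512 - 5354)*(f(49) + W) = (-34512 - 5354)*((9/4 - ¼*49⁴) - 2317) = -39866*((9/4 - ¼*5764801) - 2317) = -39866*((9/4 - 5764801/4) - 2317) = -39866*(-1441198 - 2317) = -39866*(-1443515) = 57547168990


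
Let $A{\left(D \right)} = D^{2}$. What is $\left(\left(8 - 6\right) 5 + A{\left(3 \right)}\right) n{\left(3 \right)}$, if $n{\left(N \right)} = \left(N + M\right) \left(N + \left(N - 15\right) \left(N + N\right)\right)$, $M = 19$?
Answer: $-28842$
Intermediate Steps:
$n{\left(N \right)} = \left(19 + N\right) \left(N + 2 N \left(-15 + N\right)\right)$ ($n{\left(N \right)} = \left(N + 19\right) \left(N + \left(N - 15\right) \left(N + N\right)\right) = \left(19 + N\right) \left(N + \left(-15 + N\right) 2 N\right) = \left(19 + N\right) \left(N + 2 N \left(-15 + N\right)\right)$)
$\left(\left(8 - 6\right) 5 + A{\left(3 \right)}\right) n{\left(3 \right)} = \left(\left(8 - 6\right) 5 + 3^{2}\right) 3 \left(-551 + 2 \cdot 3^{2} + 9 \cdot 3\right) = \left(2 \cdot 5 + 9\right) 3 \left(-551 + 2 \cdot 9 + 27\right) = \left(10 + 9\right) 3 \left(-551 + 18 + 27\right) = 19 \cdot 3 \left(-506\right) = 19 \left(-1518\right) = -28842$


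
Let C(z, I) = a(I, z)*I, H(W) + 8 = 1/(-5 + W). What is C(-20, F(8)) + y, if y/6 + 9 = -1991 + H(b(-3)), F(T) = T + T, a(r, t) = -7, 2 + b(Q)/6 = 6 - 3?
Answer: -12154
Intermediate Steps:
b(Q) = 6 (b(Q) = -12 + 6*(6 - 3) = -12 + 6*3 = -12 + 18 = 6)
H(W) = -8 + 1/(-5 + W)
F(T) = 2*T
C(z, I) = -7*I
y = -12042 (y = -54 + 6*(-1991 + (41 - 8*6)/(-5 + 6)) = -54 + 6*(-1991 + (41 - 48)/1) = -54 + 6*(-1991 + 1*(-7)) = -54 + 6*(-1991 - 7) = -54 + 6*(-1998) = -54 - 11988 = -12042)
C(-20, F(8)) + y = -14*8 - 12042 = -7*16 - 12042 = -112 - 12042 = -12154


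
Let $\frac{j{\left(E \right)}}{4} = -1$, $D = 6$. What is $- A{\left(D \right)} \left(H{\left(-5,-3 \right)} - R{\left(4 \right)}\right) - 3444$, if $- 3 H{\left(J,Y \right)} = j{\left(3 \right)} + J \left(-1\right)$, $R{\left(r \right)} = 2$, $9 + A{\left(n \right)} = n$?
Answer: $-3451$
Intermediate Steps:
$j{\left(E \right)} = -4$ ($j{\left(E \right)} = 4 \left(-1\right) = -4$)
$A{\left(n \right)} = -9 + n$
$H{\left(J,Y \right)} = \frac{4}{3} + \frac{J}{3}$ ($H{\left(J,Y \right)} = - \frac{-4 + J \left(-1\right)}{3} = - \frac{-4 - J}{3} = \frac{4}{3} + \frac{J}{3}$)
$- A{\left(D \right)} \left(H{\left(-5,-3 \right)} - R{\left(4 \right)}\right) - 3444 = - (-9 + 6) \left(\left(\frac{4}{3} + \frac{1}{3} \left(-5\right)\right) - 2\right) - 3444 = \left(-1\right) \left(-3\right) \left(\left(\frac{4}{3} - \frac{5}{3}\right) - 2\right) - 3444 = 3 \left(- \frac{1}{3} - 2\right) - 3444 = 3 \left(- \frac{7}{3}\right) - 3444 = -7 - 3444 = -3451$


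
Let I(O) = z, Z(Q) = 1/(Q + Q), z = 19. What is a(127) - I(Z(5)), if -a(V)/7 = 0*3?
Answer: -19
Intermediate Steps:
Z(Q) = 1/(2*Q)
I(O) = 19
a(V) = 0 (a(V) = -0*3 = -7*0 = 0)
a(127) - I(Z(5)) = 0 - 1*19 = 0 - 19 = -19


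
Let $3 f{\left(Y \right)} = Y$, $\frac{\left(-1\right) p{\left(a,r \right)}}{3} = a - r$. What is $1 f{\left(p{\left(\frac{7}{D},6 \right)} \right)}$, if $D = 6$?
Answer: $\frac{29}{6} \approx 4.8333$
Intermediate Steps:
$p{\left(a,r \right)} = - 3 a + 3 r$ ($p{\left(a,r \right)} = - 3 \left(a - r\right) = - 3 a + 3 r$)
$f{\left(Y \right)} = \frac{Y}{3}$
$1 f{\left(p{\left(\frac{7}{D},6 \right)} \right)} = 1 \frac{- 3 \cdot \frac{7}{6} + 3 \cdot 6}{3} = 1 \frac{- 3 \cdot 7 \cdot \frac{1}{6} + 18}{3} = 1 \frac{\left(-3\right) \frac{7}{6} + 18}{3} = 1 \frac{- \frac{7}{2} + 18}{3} = 1 \cdot \frac{1}{3} \cdot \frac{29}{2} = 1 \cdot \frac{29}{6} = \frac{29}{6}$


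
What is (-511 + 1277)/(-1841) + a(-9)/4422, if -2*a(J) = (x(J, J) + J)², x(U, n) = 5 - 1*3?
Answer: -6864713/16281804 ≈ -0.42162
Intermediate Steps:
x(U, n) = 2 (x(U, n) = 5 - 3 = 2)
a(J) = -(2 + J)²/2
(-511 + 1277)/(-1841) + a(-9)/4422 = (-511 + 1277)/(-1841) - (2 - 9)²/2/4422 = 766*(-1/1841) - ½*(-7)²*(1/4422) = -766/1841 - ½*49*(1/4422) = -766/1841 - 49/2*1/4422 = -766/1841 - 49/8844 = -6864713/16281804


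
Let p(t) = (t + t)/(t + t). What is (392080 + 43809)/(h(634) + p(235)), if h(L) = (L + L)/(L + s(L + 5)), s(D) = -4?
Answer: 137305035/949 ≈ 1.4468e+5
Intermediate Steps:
p(t) = 1 (p(t) = (2*t)/((2*t)) = (2*t)*(1/(2*t)) = 1)
h(L) = 2*L/(-4 + L) (h(L) = (L + L)/(L - 4) = (2*L)/(-4 + L) = 2*L/(-4 + L))
(392080 + 43809)/(h(634) + p(235)) = (392080 + 43809)/(2*634/(-4 + 634) + 1) = 435889/(2*634/630 + 1) = 435889/(2*634*(1/630) + 1) = 435889/(634/315 + 1) = 435889/(949/315) = 435889*(315/949) = 137305035/949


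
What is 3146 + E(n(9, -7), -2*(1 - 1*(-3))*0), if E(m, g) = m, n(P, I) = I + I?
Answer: 3132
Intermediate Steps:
n(P, I) = 2*I
3146 + E(n(9, -7), -2*(1 - 1*(-3))*0) = 3146 + 2*(-7) = 3146 - 14 = 3132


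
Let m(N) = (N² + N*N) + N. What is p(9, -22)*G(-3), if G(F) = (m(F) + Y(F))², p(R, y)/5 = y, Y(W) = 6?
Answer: -48510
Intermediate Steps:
m(N) = N + 2*N² (m(N) = (N² + N²) + N = 2*N² + N = N + 2*N²)
p(R, y) = 5*y
G(F) = (6 + F*(1 + 2*F))² (G(F) = (F*(1 + 2*F) + 6)² = (6 + F*(1 + 2*F))²)
p(9, -22)*G(-3) = (5*(-22))*(6 - 3*(1 + 2*(-3)))² = -110*(6 - 3*(1 - 6))² = -110*(6 - 3*(-5))² = -110*(6 + 15)² = -110*21² = -110*441 = -48510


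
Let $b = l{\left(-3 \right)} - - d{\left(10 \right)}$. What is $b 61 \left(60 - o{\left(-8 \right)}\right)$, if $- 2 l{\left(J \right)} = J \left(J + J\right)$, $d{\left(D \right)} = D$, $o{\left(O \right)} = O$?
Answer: $4148$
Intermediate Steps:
$l{\left(J \right)} = - J^{2}$ ($l{\left(J \right)} = - \frac{J \left(J + J\right)}{2} = - \frac{J 2 J}{2} = - \frac{2 J^{2}}{2} = - J^{2}$)
$b = 1$ ($b = - \left(-3\right)^{2} - \left(-1\right) 10 = \left(-1\right) 9 - -10 = -9 + 10 = 1$)
$b 61 \left(60 - o{\left(-8 \right)}\right) = 1 \cdot 61 \left(60 - -8\right) = 61 \left(60 + 8\right) = 61 \cdot 68 = 4148$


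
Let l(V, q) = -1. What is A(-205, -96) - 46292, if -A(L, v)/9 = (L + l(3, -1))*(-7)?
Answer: -59270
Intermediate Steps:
A(L, v) = -63 + 63*L (A(L, v) = -9*(L - 1)*(-7) = -9*(-1 + L)*(-7) = -9*(7 - 7*L) = -63 + 63*L)
A(-205, -96) - 46292 = (-63 + 63*(-205)) - 46292 = (-63 - 12915) - 46292 = -12978 - 46292 = -59270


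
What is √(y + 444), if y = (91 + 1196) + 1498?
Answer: √3229 ≈ 56.824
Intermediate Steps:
y = 2785 (y = 1287 + 1498 = 2785)
√(y + 444) = √(2785 + 444) = √3229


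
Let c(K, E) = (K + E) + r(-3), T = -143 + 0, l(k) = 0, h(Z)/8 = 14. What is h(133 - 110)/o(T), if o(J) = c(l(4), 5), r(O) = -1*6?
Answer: -112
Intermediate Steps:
r(O) = -6
h(Z) = 112 (h(Z) = 8*14 = 112)
T = -143
c(K, E) = -6 + E + K (c(K, E) = (K + E) - 6 = (E + K) - 6 = -6 + E + K)
o(J) = -1 (o(J) = -6 + 5 + 0 = -1)
h(133 - 110)/o(T) = 112/(-1) = 112*(-1) = -112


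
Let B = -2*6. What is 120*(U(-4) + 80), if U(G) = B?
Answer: 8160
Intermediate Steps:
B = -12
U(G) = -12
120*(U(-4) + 80) = 120*(-12 + 80) = 120*68 = 8160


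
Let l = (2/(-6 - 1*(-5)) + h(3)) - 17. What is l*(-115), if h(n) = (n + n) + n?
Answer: 1150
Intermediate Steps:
h(n) = 3*n (h(n) = 2*n + n = 3*n)
l = -10 (l = (2/(-6 - 1*(-5)) + 3*3) - 17 = (2/(-6 + 5) + 9) - 17 = (2/(-1) + 9) - 17 = (2*(-1) + 9) - 17 = (-2 + 9) - 17 = 7 - 17 = -10)
l*(-115) = -10*(-115) = 1150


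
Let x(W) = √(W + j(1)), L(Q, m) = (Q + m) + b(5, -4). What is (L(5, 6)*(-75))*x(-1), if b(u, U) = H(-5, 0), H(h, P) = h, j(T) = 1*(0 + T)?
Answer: 0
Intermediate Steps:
j(T) = T (j(T) = 1*T = T)
b(u, U) = -5
L(Q, m) = -5 + Q + m (L(Q, m) = (Q + m) - 5 = -5 + Q + m)
x(W) = √(1 + W) (x(W) = √(W + 1) = √(1 + W))
(L(5, 6)*(-75))*x(-1) = ((-5 + 5 + 6)*(-75))*√(1 - 1) = (6*(-75))*√0 = -450*0 = 0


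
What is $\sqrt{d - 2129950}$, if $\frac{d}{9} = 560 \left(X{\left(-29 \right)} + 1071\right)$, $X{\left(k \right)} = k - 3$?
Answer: $\sqrt{3106610} \approx 1762.6$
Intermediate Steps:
$X{\left(k \right)} = -3 + k$
$d = 5236560$ ($d = 9 \cdot 560 \left(\left(-3 - 29\right) + 1071\right) = 9 \cdot 560 \left(-32 + 1071\right) = 9 \cdot 560 \cdot 1039 = 9 \cdot 581840 = 5236560$)
$\sqrt{d - 2129950} = \sqrt{5236560 - 2129950} = \sqrt{3106610}$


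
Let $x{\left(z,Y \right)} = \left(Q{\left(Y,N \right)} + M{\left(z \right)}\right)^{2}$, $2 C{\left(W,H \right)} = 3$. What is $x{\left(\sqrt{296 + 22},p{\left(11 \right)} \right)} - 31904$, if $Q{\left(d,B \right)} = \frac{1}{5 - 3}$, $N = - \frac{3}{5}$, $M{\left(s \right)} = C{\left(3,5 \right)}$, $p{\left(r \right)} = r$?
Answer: $-31900$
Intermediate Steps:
$C{\left(W,H \right)} = \frac{3}{2}$ ($C{\left(W,H \right)} = \frac{1}{2} \cdot 3 = \frac{3}{2}$)
$M{\left(s \right)} = \frac{3}{2}$
$N = - \frac{3}{5}$ ($N = \left(-3\right) \frac{1}{5} = - \frac{3}{5} \approx -0.6$)
$Q{\left(d,B \right)} = \frac{1}{2}$
$x{\left(z,Y \right)} = 4$ ($x{\left(z,Y \right)} = \left(\frac{1}{2} + \frac{3}{2}\right)^{2} = 2^{2} = 4$)
$x{\left(\sqrt{296 + 22},p{\left(11 \right)} \right)} - 31904 = 4 - 31904 = -31900$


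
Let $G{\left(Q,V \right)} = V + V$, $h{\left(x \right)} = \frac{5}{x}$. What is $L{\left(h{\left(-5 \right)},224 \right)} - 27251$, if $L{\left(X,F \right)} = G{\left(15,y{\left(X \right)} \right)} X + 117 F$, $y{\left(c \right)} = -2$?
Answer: $-1039$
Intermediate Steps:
$G{\left(Q,V \right)} = 2 V$
$L{\left(X,F \right)} = - 4 X + 117 F$ ($L{\left(X,F \right)} = 2 \left(-2\right) X + 117 F = - 4 X + 117 F$)
$L{\left(h{\left(-5 \right)},224 \right)} - 27251 = \left(- 4 \frac{5}{-5} + 117 \cdot 224\right) - 27251 = \left(- 4 \cdot 5 \left(- \frac{1}{5}\right) + 26208\right) - 27251 = \left(\left(-4\right) \left(-1\right) + 26208\right) - 27251 = \left(4 + 26208\right) - 27251 = 26212 - 27251 = -1039$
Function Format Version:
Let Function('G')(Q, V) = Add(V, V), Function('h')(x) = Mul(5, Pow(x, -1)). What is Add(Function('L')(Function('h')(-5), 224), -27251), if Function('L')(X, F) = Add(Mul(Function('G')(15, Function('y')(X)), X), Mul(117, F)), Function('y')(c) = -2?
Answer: -1039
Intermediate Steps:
Function('G')(Q, V) = Mul(2, V)
Function('L')(X, F) = Add(Mul(-4, X), Mul(117, F)) (Function('L')(X, F) = Add(Mul(Mul(2, -2), X), Mul(117, F)) = Add(Mul(-4, X), Mul(117, F)))
Add(Function('L')(Function('h')(-5), 224), -27251) = Add(Add(Mul(-4, Mul(5, Pow(-5, -1))), Mul(117, 224)), -27251) = Add(Add(Mul(-4, Mul(5, Rational(-1, 5))), 26208), -27251) = Add(Add(Mul(-4, -1), 26208), -27251) = Add(Add(4, 26208), -27251) = Add(26212, -27251) = -1039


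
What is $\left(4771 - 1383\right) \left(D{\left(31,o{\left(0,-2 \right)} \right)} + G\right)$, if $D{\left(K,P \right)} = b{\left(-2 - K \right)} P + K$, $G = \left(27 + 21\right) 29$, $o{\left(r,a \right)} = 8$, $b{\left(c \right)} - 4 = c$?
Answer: $4035108$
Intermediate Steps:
$b{\left(c \right)} = 4 + c$
$G = 1392$ ($G = 48 \cdot 29 = 1392$)
$D{\left(K,P \right)} = K + P \left(2 - K\right)$ ($D{\left(K,P \right)} = \left(4 - \left(2 + K\right)\right) P + K = \left(2 - K\right) P + K = P \left(2 - K\right) + K = K + P \left(2 - K\right)$)
$\left(4771 - 1383\right) \left(D{\left(31,o{\left(0,-2 \right)} \right)} + G\right) = \left(4771 - 1383\right) \left(\left(31 - 8 \left(-2 + 31\right)\right) + 1392\right) = 3388 \left(\left(31 - 8 \cdot 29\right) + 1392\right) = 3388 \left(\left(31 - 232\right) + 1392\right) = 3388 \left(-201 + 1392\right) = 3388 \cdot 1191 = 4035108$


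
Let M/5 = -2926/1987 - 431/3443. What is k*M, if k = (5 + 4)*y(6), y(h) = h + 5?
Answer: -491877675/621931 ≈ -790.89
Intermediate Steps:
y(h) = 5 + h
M = -54653075/6841241 (M = 5*(-2926/1987 - 431/3443) = 5*(-10930615/6841241) = -54653075/6841241 ≈ -7.9888)
k = 99 (k = (5 + 4)*(5 + 6) = 9*11 = 99)
k*M = 99*(-54653075/6841241) = -491877675/621931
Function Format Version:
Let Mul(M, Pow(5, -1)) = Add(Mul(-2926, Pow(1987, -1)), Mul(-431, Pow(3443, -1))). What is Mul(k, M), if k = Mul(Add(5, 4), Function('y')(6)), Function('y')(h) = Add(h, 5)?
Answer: Rational(-491877675, 621931) ≈ -790.89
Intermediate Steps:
Function('y')(h) = Add(5, h)
M = Rational(-54653075, 6841241) (M = Mul(5, Add(Mul(-2926, Pow(1987, -1)), Mul(-431, Pow(3443, -1)))) = Mul(5, Add(Mul(-2926, Rational(1, 1987)), Mul(-431, Rational(1, 3443)))) = Mul(5, Add(Rational(-2926, 1987), Rational(-431, 3443))) = Mul(5, Rational(-10930615, 6841241)) = Rational(-54653075, 6841241) ≈ -7.9888)
k = 99 (k = Mul(Add(5, 4), Add(5, 6)) = Mul(9, 11) = 99)
Mul(k, M) = Mul(99, Rational(-54653075, 6841241)) = Rational(-491877675, 621931)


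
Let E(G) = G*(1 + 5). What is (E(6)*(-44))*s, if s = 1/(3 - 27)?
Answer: 66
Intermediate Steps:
s = -1/24 (s = 1/(-24) = -1/24 ≈ -0.041667)
E(G) = 6*G (E(G) = G*6 = 6*G)
(E(6)*(-44))*s = ((6*6)*(-44))*(-1/24) = (36*(-44))*(-1/24) = -1584*(-1/24) = 66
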